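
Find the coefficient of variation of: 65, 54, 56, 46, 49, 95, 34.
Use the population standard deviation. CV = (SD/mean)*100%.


Mean = 57.0000
SD = 17.8566
CV = (17.8566/57.0000)*100 = 31.3273%

CV = 31.3273%


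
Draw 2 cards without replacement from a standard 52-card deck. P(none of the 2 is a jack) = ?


P(no jacks) = (48/52) × (47/51)
= 0.8507

P = 0.8507


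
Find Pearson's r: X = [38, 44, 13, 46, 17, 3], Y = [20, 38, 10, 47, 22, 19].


Mean X = 26.8333, Mean Y = 26.0000
SD X = 16.547071, SD Y = 12.529964
Cov = 161.500000
r = 161.500000/(16.547071*12.529964) = 0.7789

r = 0.7789


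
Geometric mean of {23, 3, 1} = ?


Product = 23 × 3 × 1 = 69
GM = 69^(1/3) = 4.1016

GM = 4.1016


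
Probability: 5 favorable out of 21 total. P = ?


P = 5/21 = 0.2381

P = 0.2381


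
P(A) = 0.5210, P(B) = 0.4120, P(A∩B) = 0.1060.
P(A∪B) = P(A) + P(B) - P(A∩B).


P(A∪B) = 0.5210 + 0.4120 - 0.1060
= 0.9330 - 0.1060
= 0.8270

P(A∪B) = 0.8270


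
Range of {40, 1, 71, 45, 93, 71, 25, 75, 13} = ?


Max = 93, Min = 1
Range = 93 - 1 = 92

Range = 92


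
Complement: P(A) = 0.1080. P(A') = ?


P(not A) = 1 - 0.1080 = 0.8920

P(not A) = 0.8920


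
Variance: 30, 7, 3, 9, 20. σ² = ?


Mean = 13.8000
Squared deviations: 262.4400, 46.2400, 116.6400, 23.0400, 38.4400
Sum = 486.8000
Variance = 486.8000/5 = 97.3600

Variance = 97.3600


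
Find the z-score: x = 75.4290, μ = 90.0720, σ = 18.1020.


z = (75.4290 - 90.0720)/18.1020
= -14.6430/18.1020
= -0.8089

z = -0.8089


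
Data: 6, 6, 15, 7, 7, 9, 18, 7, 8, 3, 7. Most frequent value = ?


Frequencies: 3:1, 6:2, 7:4, 8:1, 9:1, 15:1, 18:1
Max frequency = 4
Mode = 7

Mode = 7


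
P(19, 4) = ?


P(19,4) = 19!/15!
= 121645100408832000/1307674368000
= 93024

P(19,4) = 93024


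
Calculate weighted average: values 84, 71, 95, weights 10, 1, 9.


Numerator = 84*10 + 71*1 + 95*9 = 1766
Denominator = 10 + 1 + 9 = 20
WM = 1766/20 = 88.3000

WM = 88.3000


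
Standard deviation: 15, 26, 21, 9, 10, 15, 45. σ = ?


Mean = 20.1429
Variance = 133.2653
SD = sqrt(133.2653) = 11.5441

SD = 11.5441


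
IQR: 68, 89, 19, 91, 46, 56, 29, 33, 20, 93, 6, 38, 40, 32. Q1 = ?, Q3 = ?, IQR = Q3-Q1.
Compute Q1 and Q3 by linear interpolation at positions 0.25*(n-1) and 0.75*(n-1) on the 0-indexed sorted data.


Sorted: 6, 19, 20, 29, 32, 33, 38, 40, 46, 56, 68, 89, 91, 93
Q1 (25th %ile) = 29.7500
Q3 (75th %ile) = 65.0000
IQR = 65.0000 - 29.7500 = 35.2500

IQR = 35.2500


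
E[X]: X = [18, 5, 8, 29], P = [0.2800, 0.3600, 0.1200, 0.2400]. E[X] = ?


E[X] = 18*0.2800 + 5*0.3600 + 8*0.1200 + 29*0.2400
= 5.0400 + 1.8000 + 0.9600 + 6.9600
= 14.7600

E[X] = 14.7600


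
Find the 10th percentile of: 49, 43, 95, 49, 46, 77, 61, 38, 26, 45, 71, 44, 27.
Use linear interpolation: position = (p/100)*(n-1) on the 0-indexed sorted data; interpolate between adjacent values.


Sorted: 26, 27, 38, 43, 44, 45, 46, 49, 49, 61, 71, 77, 95
n = 13
Index = 10/100 * 12 = 1.2000
Lower = data[1] = 27, Upper = data[2] = 38
P10 = 27 + 0.2000*(11) = 29.2000

P10 = 29.2000


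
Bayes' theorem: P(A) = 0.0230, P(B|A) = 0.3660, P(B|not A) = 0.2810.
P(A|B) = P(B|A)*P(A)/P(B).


P(B) = P(B|A)*P(A) + P(B|A')*P(A')
= 0.3660*0.0230 + 0.2810*0.9770
= 0.008418 + 0.274537 = 0.282955
P(A|B) = 0.008418/0.282955 = 0.0298

P(A|B) = 0.0298


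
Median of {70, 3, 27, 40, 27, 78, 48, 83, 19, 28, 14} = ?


Sorted: 3, 14, 19, 27, 27, 28, 40, 48, 70, 78, 83
n = 11 (odd)
Middle value = 28

Median = 28


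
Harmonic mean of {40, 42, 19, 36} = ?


Sum of reciprocals = 1/40 + 1/42 + 1/19 + 1/36 = 0.129219
HM = 4/0.129219 = 30.9552

HM = 30.9552


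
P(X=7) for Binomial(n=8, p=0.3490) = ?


C(8,7) = 8
p^7 = 0.000631
(1-p)^1 = 0.651000
P = 8 * 0.000631 * 0.651000 = 0.0033

P(X=7) = 0.0033


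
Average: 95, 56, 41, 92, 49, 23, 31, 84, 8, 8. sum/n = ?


Sum = 95 + 56 + 41 + 92 + 49 + 23 + 31 + 84 + 8 + 8 = 487
n = 10
Mean = 487/10 = 48.7000

Mean = 48.7000


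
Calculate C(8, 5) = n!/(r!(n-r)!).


C(8,5) = 8!/(5! × 3!)
= 40320/(120 × 6)
= 56

C(8,5) = 56


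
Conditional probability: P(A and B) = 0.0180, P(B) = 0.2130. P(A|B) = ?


P(A|B) = 0.0180/0.2130 = 0.0845

P(A|B) = 0.0845


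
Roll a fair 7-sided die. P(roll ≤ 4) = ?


Favorable outcomes (roll ≤ 4): 4
Total outcomes = 7
P = 4/7 = 0.5714

P = 0.5714


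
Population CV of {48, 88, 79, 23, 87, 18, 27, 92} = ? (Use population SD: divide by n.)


Mean = 57.7500
SD = 30.0489
CV = (30.0489/57.7500)*100 = 52.0328%

CV = 52.0328%


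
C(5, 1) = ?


C(5,1) = 5!/(1! × 4!)
= 120/(1 × 24)
= 5

C(5,1) = 5


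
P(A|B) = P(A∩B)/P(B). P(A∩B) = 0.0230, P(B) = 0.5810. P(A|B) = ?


P(A|B) = 0.0230/0.5810 = 0.0396

P(A|B) = 0.0396


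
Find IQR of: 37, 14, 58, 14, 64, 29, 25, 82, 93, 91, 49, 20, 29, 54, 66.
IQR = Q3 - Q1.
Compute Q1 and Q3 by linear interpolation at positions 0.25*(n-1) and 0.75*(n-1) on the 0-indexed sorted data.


Sorted: 14, 14, 20, 25, 29, 29, 37, 49, 54, 58, 64, 66, 82, 91, 93
Q1 (25th %ile) = 27.0000
Q3 (75th %ile) = 65.0000
IQR = 65.0000 - 27.0000 = 38.0000

IQR = 38.0000


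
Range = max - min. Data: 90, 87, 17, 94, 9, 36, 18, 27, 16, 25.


Max = 94, Min = 9
Range = 94 - 9 = 85

Range = 85


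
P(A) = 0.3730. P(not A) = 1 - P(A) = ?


P(not A) = 1 - 0.3730 = 0.6270

P(not A) = 0.6270


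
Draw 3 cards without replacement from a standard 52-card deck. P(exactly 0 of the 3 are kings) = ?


Hypergeometric: P(X=0) = C(4,0)·C(48,3) / C(52,3)
= 1 × 17296 / 22100
= 17296/22100 = 0.7826

P = 0.7826


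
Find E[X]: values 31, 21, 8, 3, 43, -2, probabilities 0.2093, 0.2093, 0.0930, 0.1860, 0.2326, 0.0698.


E[X] = 31*0.2093 + 21*0.2093 + 8*0.0930 + 3*0.1860 + 43*0.2326 - 2*0.0698
= 6.4883 + 4.3953 + 0.7440 + 0.5580 + 10.0018 - 0.1396
= 22.0478

E[X] = 22.0478


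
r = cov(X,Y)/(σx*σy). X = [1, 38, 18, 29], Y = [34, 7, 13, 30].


Mean X = 21.5000, Mean Y = 21.0000
SD X = 13.793114, SD Y = 11.291590
Cov = -100.500000
r = -100.500000/(13.793114*11.291590) = -0.6453

r = -0.6453


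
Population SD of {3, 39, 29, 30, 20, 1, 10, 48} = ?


Mean = 22.5000
Variance = 253.2500
SD = sqrt(253.2500) = 15.9138

SD = 15.9138


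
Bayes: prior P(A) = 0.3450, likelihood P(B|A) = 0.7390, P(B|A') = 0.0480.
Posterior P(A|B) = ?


P(B) = P(B|A)*P(A) + P(B|A')*P(A')
= 0.7390*0.3450 + 0.0480*0.6550
= 0.254955 + 0.031440 = 0.286395
P(A|B) = 0.254955/0.286395 = 0.8902

P(A|B) = 0.8902


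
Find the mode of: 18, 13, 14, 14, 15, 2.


Frequencies: 2:1, 13:1, 14:2, 15:1, 18:1
Max frequency = 2
Mode = 14

Mode = 14


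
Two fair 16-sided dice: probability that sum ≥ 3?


Total outcomes = 16×16 = 256
Favorable (sum ≥ 3): 255
P = 255/256 = 0.9961

P = 0.9961


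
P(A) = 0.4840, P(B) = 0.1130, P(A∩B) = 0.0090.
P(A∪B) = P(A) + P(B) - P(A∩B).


P(A∪B) = 0.4840 + 0.1130 - 0.0090
= 0.5970 - 0.0090
= 0.5880

P(A∪B) = 0.5880


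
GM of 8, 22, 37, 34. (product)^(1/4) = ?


Product = 8 × 22 × 37 × 34 = 221408
GM = 221408^(1/4) = 21.6919

GM = 21.6919


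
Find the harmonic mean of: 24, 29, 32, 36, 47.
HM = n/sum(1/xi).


Sum of reciprocals = 1/24 + 1/29 + 1/32 + 1/36 + 1/47 = 0.156454
HM = 5/0.156454 = 31.9583

HM = 31.9583


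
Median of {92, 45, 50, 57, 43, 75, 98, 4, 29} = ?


Sorted: 4, 29, 43, 45, 50, 57, 75, 92, 98
n = 9 (odd)
Middle value = 50

Median = 50


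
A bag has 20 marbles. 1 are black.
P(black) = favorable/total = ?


P = 1/20 = 0.0500

P = 0.0500


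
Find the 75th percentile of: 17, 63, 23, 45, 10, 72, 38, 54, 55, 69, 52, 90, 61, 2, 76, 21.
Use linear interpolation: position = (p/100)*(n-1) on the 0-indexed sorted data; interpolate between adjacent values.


Sorted: 2, 10, 17, 21, 23, 38, 45, 52, 54, 55, 61, 63, 69, 72, 76, 90
n = 16
Index = 75/100 * 15 = 11.2500
Lower = data[11] = 63, Upper = data[12] = 69
P75 = 63 + 0.2500*(6) = 64.5000

P75 = 64.5000


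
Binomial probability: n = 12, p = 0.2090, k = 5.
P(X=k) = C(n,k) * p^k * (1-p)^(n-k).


C(12,5) = 792
p^5 = 0.000399
(1-p)^7 = 0.193747
P = 792 * 0.000399 * 0.193747 = 0.0612

P(X=5) = 0.0612


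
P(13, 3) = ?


P(13,3) = 13!/10!
= 6227020800/3628800
= 1716

P(13,3) = 1716


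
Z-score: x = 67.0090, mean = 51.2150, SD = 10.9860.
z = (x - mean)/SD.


z = (67.0090 - 51.2150)/10.9860
= 15.7940/10.9860
= 1.4376

z = 1.4376


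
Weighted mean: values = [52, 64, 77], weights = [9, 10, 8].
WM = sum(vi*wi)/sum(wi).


Numerator = 52*9 + 64*10 + 77*8 = 1724
Denominator = 9 + 10 + 8 = 27
WM = 1724/27 = 63.8519

WM = 63.8519


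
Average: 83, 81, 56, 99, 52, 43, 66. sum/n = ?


Sum = 83 + 81 + 56 + 99 + 52 + 43 + 66 = 480
n = 7
Mean = 480/7 = 68.5714

Mean = 68.5714


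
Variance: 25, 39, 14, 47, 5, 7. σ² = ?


Mean = 22.8333
Squared deviations: 4.6944, 261.3611, 78.0278, 584.0278, 318.0278, 250.6944
Sum = 1496.8333
Variance = 1496.8333/6 = 249.4722

Variance = 249.4722


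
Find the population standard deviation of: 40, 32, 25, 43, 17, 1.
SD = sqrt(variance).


Mean = 26.3333
Variance = 204.5556
SD = sqrt(204.5556) = 14.3023

SD = 14.3023


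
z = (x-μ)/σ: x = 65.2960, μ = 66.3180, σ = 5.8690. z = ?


z = (65.2960 - 66.3180)/5.8690
= -1.0220/5.8690
= -0.1741

z = -0.1741


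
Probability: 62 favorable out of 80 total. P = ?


P = 62/80 = 0.7750

P = 0.7750


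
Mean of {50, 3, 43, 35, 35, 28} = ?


Sum = 50 + 3 + 43 + 35 + 35 + 28 = 194
n = 6
Mean = 194/6 = 32.3333

Mean = 32.3333


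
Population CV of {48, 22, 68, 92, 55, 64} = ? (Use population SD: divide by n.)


Mean = 58.1667
SD = 21.2008
CV = (21.2008/58.1667)*100 = 36.4483%

CV = 36.4483%


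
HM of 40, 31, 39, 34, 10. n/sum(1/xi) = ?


Sum of reciprocals = 1/40 + 1/31 + 1/39 + 1/34 + 1/10 = 0.212311
HM = 5/0.212311 = 23.5504

HM = 23.5504


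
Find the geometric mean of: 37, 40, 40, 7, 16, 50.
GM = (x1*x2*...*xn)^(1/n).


Product = 37 × 40 × 40 × 7 × 16 × 50 = 331520000
GM = 331520000^(1/6) = 26.3078

GM = 26.3078


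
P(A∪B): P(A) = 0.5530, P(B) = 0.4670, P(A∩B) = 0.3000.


P(A∪B) = 0.5530 + 0.4670 - 0.3000
= 1.0200 - 0.3000
= 0.7200

P(A∪B) = 0.7200


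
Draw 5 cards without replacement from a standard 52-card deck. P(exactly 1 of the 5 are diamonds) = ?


Hypergeometric: P(X=1) = C(13,1)·C(39,4) / C(52,5)
= 13 × 82251 / 2598960
= 1069263/2598960 = 0.4114

P = 0.4114


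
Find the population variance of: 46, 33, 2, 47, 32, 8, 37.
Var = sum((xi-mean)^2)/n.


Mean = 29.2857
Squared deviations: 279.3673, 13.7959, 744.5102, 313.7959, 7.3673, 453.0816, 59.5102
Sum = 1871.4286
Variance = 1871.4286/7 = 267.3469

Variance = 267.3469


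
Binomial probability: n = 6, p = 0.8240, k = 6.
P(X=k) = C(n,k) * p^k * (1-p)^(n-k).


C(6,6) = 1
p^6 = 0.313014
(1-p)^0 = 1.000000
P = 1 * 0.313014 * 1.000000 = 0.3130

P(X=6) = 0.3130


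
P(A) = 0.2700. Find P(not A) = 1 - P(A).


P(not A) = 1 - 0.2700 = 0.7300

P(not A) = 0.7300


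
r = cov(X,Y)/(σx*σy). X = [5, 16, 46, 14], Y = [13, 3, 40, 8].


Mean X = 20.2500, Mean Y = 16.0000
SD X = 15.433324, SD Y = 14.300350
Cov = 192.250000
r = 192.250000/(15.433324*14.300350) = 0.8711

r = 0.8711


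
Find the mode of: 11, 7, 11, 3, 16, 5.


Frequencies: 3:1, 5:1, 7:1, 11:2, 16:1
Max frequency = 2
Mode = 11

Mode = 11


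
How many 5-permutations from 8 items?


P(8,5) = 8!/3!
= 40320/6
= 6720

P(8,5) = 6720


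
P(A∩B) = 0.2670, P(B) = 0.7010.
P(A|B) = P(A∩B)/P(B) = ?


P(A|B) = 0.2670/0.7010 = 0.3809

P(A|B) = 0.3809


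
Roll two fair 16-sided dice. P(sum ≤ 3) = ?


Total outcomes = 16×16 = 256
Favorable (sum ≤ 3): 3
P = 3/256 = 0.0117

P = 0.0117


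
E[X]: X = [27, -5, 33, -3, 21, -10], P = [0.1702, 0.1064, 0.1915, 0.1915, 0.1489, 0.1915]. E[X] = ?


E[X] = 27*0.1702 - 5*0.1064 + 33*0.1915 - 3*0.1915 + 21*0.1489 - 10*0.1915
= 4.5954 - 0.5320 + 6.3195 - 0.5745 + 3.1269 - 1.9150
= 11.0203

E[X] = 11.0203


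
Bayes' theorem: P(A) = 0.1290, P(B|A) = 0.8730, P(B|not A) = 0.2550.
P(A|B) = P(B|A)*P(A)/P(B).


P(B) = P(B|A)*P(A) + P(B|A')*P(A')
= 0.8730*0.1290 + 0.2550*0.8710
= 0.112617 + 0.222105 = 0.334722
P(A|B) = 0.112617/0.334722 = 0.3364

P(A|B) = 0.3364


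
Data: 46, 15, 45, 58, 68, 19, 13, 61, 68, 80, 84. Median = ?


Sorted: 13, 15, 19, 45, 46, 58, 61, 68, 68, 80, 84
n = 11 (odd)
Middle value = 58

Median = 58


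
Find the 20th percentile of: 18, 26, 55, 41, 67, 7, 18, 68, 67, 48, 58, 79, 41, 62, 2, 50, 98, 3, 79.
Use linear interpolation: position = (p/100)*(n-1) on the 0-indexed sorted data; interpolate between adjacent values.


Sorted: 2, 3, 7, 18, 18, 26, 41, 41, 48, 50, 55, 58, 62, 67, 67, 68, 79, 79, 98
n = 19
Index = 20/100 * 18 = 3.6000
Lower = data[3] = 18, Upper = data[4] = 18
P20 = 18 + 0.6000*(0) = 18.0000

P20 = 18.0000


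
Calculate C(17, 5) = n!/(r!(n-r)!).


C(17,5) = 17!/(5! × 12!)
= 355687428096000/(120 × 479001600)
= 6188

C(17,5) = 6188


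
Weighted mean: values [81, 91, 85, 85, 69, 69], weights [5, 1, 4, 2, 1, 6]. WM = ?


Numerator = 81*5 + 91*1 + 85*4 + 85*2 + 69*1 + 69*6 = 1489
Denominator = 5 + 1 + 4 + 2 + 1 + 6 = 19
WM = 1489/19 = 78.3684

WM = 78.3684


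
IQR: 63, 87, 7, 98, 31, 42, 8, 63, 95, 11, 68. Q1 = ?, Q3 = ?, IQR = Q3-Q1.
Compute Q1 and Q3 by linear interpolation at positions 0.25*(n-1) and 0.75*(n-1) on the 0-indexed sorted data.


Sorted: 7, 8, 11, 31, 42, 63, 63, 68, 87, 95, 98
Q1 (25th %ile) = 21.0000
Q3 (75th %ile) = 77.5000
IQR = 77.5000 - 21.0000 = 56.5000

IQR = 56.5000


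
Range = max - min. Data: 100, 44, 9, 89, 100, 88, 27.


Max = 100, Min = 9
Range = 100 - 9 = 91

Range = 91


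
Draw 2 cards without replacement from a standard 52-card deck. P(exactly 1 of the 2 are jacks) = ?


Hypergeometric: P(X=1) = C(4,1)·C(48,1) / C(52,2)
= 4 × 48 / 1326
= 192/1326 = 0.1448

P = 0.1448


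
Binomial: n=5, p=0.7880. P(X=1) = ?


C(5,1) = 5
p^1 = 0.788000
(1-p)^4 = 0.002020
P = 5 * 0.788000 * 0.002020 = 0.0080

P(X=1) = 0.0080


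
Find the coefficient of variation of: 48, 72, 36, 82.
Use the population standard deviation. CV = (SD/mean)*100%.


Mean = 59.5000
SD = 18.3507
CV = (18.3507/59.5000)*100 = 30.8416%

CV = 30.8416%


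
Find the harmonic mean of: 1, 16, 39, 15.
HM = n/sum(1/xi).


Sum of reciprocals = 1/1 + 1/16 + 1/39 + 1/15 = 1.154808
HM = 4/1.154808 = 3.4638

HM = 3.4638


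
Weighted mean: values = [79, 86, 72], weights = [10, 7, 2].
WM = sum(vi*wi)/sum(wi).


Numerator = 79*10 + 86*7 + 72*2 = 1536
Denominator = 10 + 7 + 2 = 19
WM = 1536/19 = 80.8421

WM = 80.8421


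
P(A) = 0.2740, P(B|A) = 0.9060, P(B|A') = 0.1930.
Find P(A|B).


P(B) = P(B|A)*P(A) + P(B|A')*P(A')
= 0.9060*0.2740 + 0.1930*0.7260
= 0.248244 + 0.140118 = 0.388362
P(A|B) = 0.248244/0.388362 = 0.6392

P(A|B) = 0.6392


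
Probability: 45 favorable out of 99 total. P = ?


P = 45/99 = 0.4545

P = 0.4545


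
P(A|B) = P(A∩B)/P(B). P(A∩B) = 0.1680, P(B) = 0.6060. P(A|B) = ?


P(A|B) = 0.1680/0.6060 = 0.2772

P(A|B) = 0.2772


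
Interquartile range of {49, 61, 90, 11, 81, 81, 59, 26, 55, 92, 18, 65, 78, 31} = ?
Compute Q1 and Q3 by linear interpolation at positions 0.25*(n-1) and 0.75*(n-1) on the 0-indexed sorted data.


Sorted: 11, 18, 26, 31, 49, 55, 59, 61, 65, 78, 81, 81, 90, 92
Q1 (25th %ile) = 35.5000
Q3 (75th %ile) = 80.2500
IQR = 80.2500 - 35.5000 = 44.7500

IQR = 44.7500


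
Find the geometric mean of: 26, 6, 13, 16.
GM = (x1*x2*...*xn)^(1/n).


Product = 26 × 6 × 13 × 16 = 32448
GM = 32448^(1/4) = 13.4214

GM = 13.4214


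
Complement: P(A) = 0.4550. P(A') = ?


P(not A) = 1 - 0.4550 = 0.5450

P(not A) = 0.5450


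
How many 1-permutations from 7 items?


P(7,1) = 7!/6!
= 5040/720
= 7

P(7,1) = 7


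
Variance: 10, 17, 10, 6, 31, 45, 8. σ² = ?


Mean = 18.1429
Squared deviations: 66.3061, 1.3061, 66.3061, 147.4490, 165.3061, 721.3061, 102.8776
Sum = 1270.8571
Variance = 1270.8571/7 = 181.5510

Variance = 181.5510


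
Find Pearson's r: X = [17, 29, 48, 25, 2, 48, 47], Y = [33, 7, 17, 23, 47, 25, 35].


Mean X = 30.8571, Mean Y = 26.7143
SD X = 16.522094, SD Y = 12.067835
Cov = -96.612245
r = -96.612245/(16.522094*12.067835) = -0.4845

r = -0.4845


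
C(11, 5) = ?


C(11,5) = 11!/(5! × 6!)
= 39916800/(120 × 720)
= 462

C(11,5) = 462


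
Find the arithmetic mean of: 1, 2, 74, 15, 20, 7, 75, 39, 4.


Sum = 1 + 2 + 74 + 15 + 20 + 7 + 75 + 39 + 4 = 237
n = 9
Mean = 237/9 = 26.3333

Mean = 26.3333


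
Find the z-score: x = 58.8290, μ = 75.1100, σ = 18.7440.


z = (58.8290 - 75.1100)/18.7440
= -16.2810/18.7440
= -0.8686

z = -0.8686


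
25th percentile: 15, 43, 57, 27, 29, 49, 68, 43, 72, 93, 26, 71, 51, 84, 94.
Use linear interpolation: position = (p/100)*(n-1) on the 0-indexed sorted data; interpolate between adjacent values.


Sorted: 15, 26, 27, 29, 43, 43, 49, 51, 57, 68, 71, 72, 84, 93, 94
n = 15
Index = 25/100 * 14 = 3.5000
Lower = data[3] = 29, Upper = data[4] = 43
P25 = 29 + 0.5000*(14) = 36.0000

P25 = 36.0000


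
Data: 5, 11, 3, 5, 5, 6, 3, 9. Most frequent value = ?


Frequencies: 3:2, 5:3, 6:1, 9:1, 11:1
Max frequency = 3
Mode = 5

Mode = 5


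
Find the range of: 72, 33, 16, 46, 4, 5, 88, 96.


Max = 96, Min = 4
Range = 96 - 4 = 92

Range = 92


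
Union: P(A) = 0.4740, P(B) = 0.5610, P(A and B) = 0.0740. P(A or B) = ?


P(A∪B) = 0.4740 + 0.5610 - 0.0740
= 1.0350 - 0.0740
= 0.9610

P(A∪B) = 0.9610


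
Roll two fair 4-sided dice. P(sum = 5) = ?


Total outcomes = 4×4 = 16
Favorable (sum = 5): 4
P = 4/16 = 0.2500

P = 0.2500


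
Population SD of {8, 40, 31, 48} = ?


Mean = 31.7500
Variance = 224.1875
SD = sqrt(224.1875) = 14.9729

SD = 14.9729


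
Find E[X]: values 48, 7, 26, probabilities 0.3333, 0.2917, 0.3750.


E[X] = 48*0.3333 + 7*0.2917 + 26*0.3750
= 15.9984 + 2.0419 + 9.7500
= 27.7903

E[X] = 27.7903


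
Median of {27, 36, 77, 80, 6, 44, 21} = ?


Sorted: 6, 21, 27, 36, 44, 77, 80
n = 7 (odd)
Middle value = 36

Median = 36


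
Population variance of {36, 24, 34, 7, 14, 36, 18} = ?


Mean = 24.1429
Squared deviations: 140.5918, 0.0204, 97.1633, 293.8776, 102.8776, 140.5918, 37.7347
Sum = 812.8571
Variance = 812.8571/7 = 116.1224

Variance = 116.1224


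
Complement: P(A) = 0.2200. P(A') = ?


P(not A) = 1 - 0.2200 = 0.7800

P(not A) = 0.7800


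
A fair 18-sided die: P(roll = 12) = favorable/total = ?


Favorable outcomes (roll = 12): 1
Total outcomes = 18
P = 1/18 = 0.0556

P = 0.0556


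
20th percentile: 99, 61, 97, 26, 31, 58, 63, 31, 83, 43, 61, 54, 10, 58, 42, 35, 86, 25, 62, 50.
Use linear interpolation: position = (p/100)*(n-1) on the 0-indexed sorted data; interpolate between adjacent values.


Sorted: 10, 25, 26, 31, 31, 35, 42, 43, 50, 54, 58, 58, 61, 61, 62, 63, 83, 86, 97, 99
n = 20
Index = 20/100 * 19 = 3.8000
Lower = data[3] = 31, Upper = data[4] = 31
P20 = 31 + 0.8000*(0) = 31.0000

P20 = 31.0000


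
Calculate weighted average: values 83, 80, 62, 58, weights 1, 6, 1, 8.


Numerator = 83*1 + 80*6 + 62*1 + 58*8 = 1089
Denominator = 1 + 6 + 1 + 8 = 16
WM = 1089/16 = 68.0625

WM = 68.0625


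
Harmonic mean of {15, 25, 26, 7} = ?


Sum of reciprocals = 1/15 + 1/25 + 1/26 + 1/7 = 0.287985
HM = 4/0.287985 = 13.8896

HM = 13.8896


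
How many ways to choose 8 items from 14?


C(14,8) = 14!/(8! × 6!)
= 87178291200/(40320 × 720)
= 3003

C(14,8) = 3003


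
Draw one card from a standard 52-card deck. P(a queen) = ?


4 queens in 52 cards
P = 4/52 = 0.0769

P = 0.0769


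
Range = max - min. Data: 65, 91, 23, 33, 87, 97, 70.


Max = 97, Min = 23
Range = 97 - 23 = 74

Range = 74


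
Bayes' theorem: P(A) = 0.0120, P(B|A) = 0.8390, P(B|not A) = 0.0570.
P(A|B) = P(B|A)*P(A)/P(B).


P(B) = P(B|A)*P(A) + P(B|A')*P(A')
= 0.8390*0.0120 + 0.0570*0.9880
= 0.010068 + 0.056316 = 0.066384
P(A|B) = 0.010068/0.066384 = 0.1517

P(A|B) = 0.1517


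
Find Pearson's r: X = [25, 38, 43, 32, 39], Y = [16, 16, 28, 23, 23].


Mean X = 35.4000, Mean Y = 21.2000
SD X = 6.280127, SD Y = 4.621688
Cov = 18.520000
r = 18.520000/(6.280127*4.621688) = 0.6381

r = 0.6381


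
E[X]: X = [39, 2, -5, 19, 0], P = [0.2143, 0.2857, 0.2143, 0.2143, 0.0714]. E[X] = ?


E[X] = 39*0.2143 + 2*0.2857 - 5*0.2143 + 19*0.2143 + 0*0.0714
= 8.3577 + 0.5714 - 1.0715 + 4.0717 + 0
= 11.9293

E[X] = 11.9293


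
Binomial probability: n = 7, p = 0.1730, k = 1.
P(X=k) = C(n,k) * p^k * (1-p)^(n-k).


C(7,1) = 7
p^1 = 0.173000
(1-p)^6 = 0.319914
P = 7 * 0.173000 * 0.319914 = 0.3874

P(X=1) = 0.3874


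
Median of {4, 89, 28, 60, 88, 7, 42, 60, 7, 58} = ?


Sorted: 4, 7, 7, 28, 42, 58, 60, 60, 88, 89
n = 10 (even)
Middle values: 42 and 58
Median = (42+58)/2 = 50.0000

Median = 50.0000


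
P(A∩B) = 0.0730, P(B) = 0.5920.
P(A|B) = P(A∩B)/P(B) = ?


P(A|B) = 0.0730/0.5920 = 0.1233

P(A|B) = 0.1233


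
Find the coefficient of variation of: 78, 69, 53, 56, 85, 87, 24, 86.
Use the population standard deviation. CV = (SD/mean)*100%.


Mean = 67.2500
SD = 20.5411
CV = (20.5411/67.2500)*100 = 30.5444%

CV = 30.5444%


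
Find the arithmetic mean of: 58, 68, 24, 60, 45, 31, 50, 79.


Sum = 58 + 68 + 24 + 60 + 45 + 31 + 50 + 79 = 415
n = 8
Mean = 415/8 = 51.8750

Mean = 51.8750


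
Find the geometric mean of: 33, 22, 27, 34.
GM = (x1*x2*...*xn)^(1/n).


Product = 33 × 22 × 27 × 34 = 666468
GM = 666468^(1/4) = 28.5723

GM = 28.5723


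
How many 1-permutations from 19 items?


P(19,1) = 19!/18!
= 121645100408832000/6402373705728000
= 19

P(19,1) = 19


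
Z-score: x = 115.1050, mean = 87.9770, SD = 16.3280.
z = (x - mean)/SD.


z = (115.1050 - 87.9770)/16.3280
= 27.1280/16.3280
= 1.6614

z = 1.6614


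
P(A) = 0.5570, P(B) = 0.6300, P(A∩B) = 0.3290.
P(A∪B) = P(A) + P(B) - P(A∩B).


P(A∪B) = 0.5570 + 0.6300 - 0.3290
= 1.1870 - 0.3290
= 0.8580

P(A∪B) = 0.8580


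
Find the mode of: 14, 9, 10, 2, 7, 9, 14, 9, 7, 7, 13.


Frequencies: 2:1, 7:3, 9:3, 10:1, 13:1, 14:2
Max frequency = 3
Mode = 7, 9

Mode = 7, 9


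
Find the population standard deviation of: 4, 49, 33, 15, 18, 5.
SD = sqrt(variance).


Mean = 20.6667
Variance = 252.8889
SD = sqrt(252.8889) = 15.9025

SD = 15.9025


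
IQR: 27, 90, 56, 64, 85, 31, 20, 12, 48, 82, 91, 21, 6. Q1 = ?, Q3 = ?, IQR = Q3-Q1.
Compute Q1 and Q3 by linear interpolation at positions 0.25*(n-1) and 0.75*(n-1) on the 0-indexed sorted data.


Sorted: 6, 12, 20, 21, 27, 31, 48, 56, 64, 82, 85, 90, 91
Q1 (25th %ile) = 21.0000
Q3 (75th %ile) = 82.0000
IQR = 82.0000 - 21.0000 = 61.0000

IQR = 61.0000


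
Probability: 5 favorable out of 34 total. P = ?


P = 5/34 = 0.1471

P = 0.1471


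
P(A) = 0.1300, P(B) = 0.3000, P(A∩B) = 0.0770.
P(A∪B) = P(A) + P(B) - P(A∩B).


P(A∪B) = 0.1300 + 0.3000 - 0.0770
= 0.4300 - 0.0770
= 0.3530

P(A∪B) = 0.3530


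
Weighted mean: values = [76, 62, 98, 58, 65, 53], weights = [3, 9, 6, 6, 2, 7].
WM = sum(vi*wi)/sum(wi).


Numerator = 76*3 + 62*9 + 98*6 + 58*6 + 65*2 + 53*7 = 2223
Denominator = 3 + 9 + 6 + 6 + 2 + 7 = 33
WM = 2223/33 = 67.3636

WM = 67.3636


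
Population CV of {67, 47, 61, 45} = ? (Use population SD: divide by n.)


Mean = 55.0000
SD = 9.2736
CV = (9.2736/55.0000)*100 = 16.8611%

CV = 16.8611%


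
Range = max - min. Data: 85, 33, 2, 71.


Max = 85, Min = 2
Range = 85 - 2 = 83

Range = 83


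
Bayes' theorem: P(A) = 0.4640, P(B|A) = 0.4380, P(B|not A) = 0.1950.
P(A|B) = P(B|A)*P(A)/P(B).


P(B) = P(B|A)*P(A) + P(B|A')*P(A')
= 0.4380*0.4640 + 0.1950*0.5360
= 0.203232 + 0.104520 = 0.307752
P(A|B) = 0.203232/0.307752 = 0.6604

P(A|B) = 0.6604


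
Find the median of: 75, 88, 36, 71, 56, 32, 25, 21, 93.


Sorted: 21, 25, 32, 36, 56, 71, 75, 88, 93
n = 9 (odd)
Middle value = 56

Median = 56


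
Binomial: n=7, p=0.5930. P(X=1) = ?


C(7,1) = 7
p^1 = 0.593000
(1-p)^6 = 0.004545
P = 7 * 0.593000 * 0.004545 = 0.0189

P(X=1) = 0.0189


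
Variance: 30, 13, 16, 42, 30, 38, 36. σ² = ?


Mean = 29.2857
Squared deviations: 0.5102, 265.2245, 176.5102, 161.6531, 0.5102, 75.9388, 45.0816
Sum = 725.4286
Variance = 725.4286/7 = 103.6327

Variance = 103.6327


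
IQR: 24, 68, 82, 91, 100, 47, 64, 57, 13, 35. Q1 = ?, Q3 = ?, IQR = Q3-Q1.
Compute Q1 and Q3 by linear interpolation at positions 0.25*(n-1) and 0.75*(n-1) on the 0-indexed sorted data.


Sorted: 13, 24, 35, 47, 57, 64, 68, 82, 91, 100
Q1 (25th %ile) = 38.0000
Q3 (75th %ile) = 78.5000
IQR = 78.5000 - 38.0000 = 40.5000

IQR = 40.5000


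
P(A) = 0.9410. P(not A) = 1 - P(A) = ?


P(not A) = 1 - 0.9410 = 0.0590

P(not A) = 0.0590


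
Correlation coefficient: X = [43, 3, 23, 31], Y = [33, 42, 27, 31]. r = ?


Mean X = 25.0000, Mean Y = 33.2500
SD X = 14.560220, SD Y = 5.494315
Cov = -49.500000
r = -49.500000/(14.560220*5.494315) = -0.6188

r = -0.6188


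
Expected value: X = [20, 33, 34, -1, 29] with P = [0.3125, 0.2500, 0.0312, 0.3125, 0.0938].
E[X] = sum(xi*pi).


E[X] = 20*0.3125 + 33*0.2500 + 34*0.0312 - 1*0.3125 + 29*0.0938
= 6.2500 + 8.2500 + 1.0608 - 0.3125 + 2.7202
= 17.9685

E[X] = 17.9685


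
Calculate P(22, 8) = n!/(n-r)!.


P(22,8) = 22!/14!
= 1124000727777607680000/87178291200
= 12893126400

P(22,8) = 12893126400


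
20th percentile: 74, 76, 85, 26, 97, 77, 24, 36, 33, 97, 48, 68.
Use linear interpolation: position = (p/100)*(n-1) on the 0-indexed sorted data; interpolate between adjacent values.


Sorted: 24, 26, 33, 36, 48, 68, 74, 76, 77, 85, 97, 97
n = 12
Index = 20/100 * 11 = 2.2000
Lower = data[2] = 33, Upper = data[3] = 36
P20 = 33 + 0.2000*(3) = 33.6000

P20 = 33.6000


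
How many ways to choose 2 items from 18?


C(18,2) = 18!/(2! × 16!)
= 6402373705728000/(2 × 20922789888000)
= 153

C(18,2) = 153


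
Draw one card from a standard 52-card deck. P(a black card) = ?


26 black cards in 52 cards
P = 26/52 = 0.5000

P = 0.5000


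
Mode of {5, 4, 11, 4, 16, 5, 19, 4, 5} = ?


Frequencies: 4:3, 5:3, 11:1, 16:1, 19:1
Max frequency = 3
Mode = 4, 5

Mode = 4, 5


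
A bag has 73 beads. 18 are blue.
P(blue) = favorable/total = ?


P = 18/73 = 0.2466

P = 0.2466


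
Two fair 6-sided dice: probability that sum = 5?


Total outcomes = 6×6 = 36
Favorable (sum = 5): 4
P = 4/36 = 0.1111

P = 0.1111


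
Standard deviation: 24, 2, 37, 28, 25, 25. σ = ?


Mean = 23.5000
Variance = 111.5833
SD = sqrt(111.5833) = 10.5633

SD = 10.5633


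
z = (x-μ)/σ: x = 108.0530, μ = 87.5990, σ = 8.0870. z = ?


z = (108.0530 - 87.5990)/8.0870
= 20.4540/8.0870
= 2.5292

z = 2.5292


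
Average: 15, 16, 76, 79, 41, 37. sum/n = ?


Sum = 15 + 16 + 76 + 79 + 41 + 37 = 264
n = 6
Mean = 264/6 = 44.0000

Mean = 44.0000


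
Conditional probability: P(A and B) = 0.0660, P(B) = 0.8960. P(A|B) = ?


P(A|B) = 0.0660/0.8960 = 0.0737

P(A|B) = 0.0737


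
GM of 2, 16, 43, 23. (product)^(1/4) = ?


Product = 2 × 16 × 43 × 23 = 31648
GM = 31648^(1/4) = 13.3379

GM = 13.3379


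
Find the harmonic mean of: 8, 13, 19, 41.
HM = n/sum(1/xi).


Sum of reciprocals = 1/8 + 1/13 + 1/19 + 1/41 = 0.278945
HM = 4/0.278945 = 14.3397

HM = 14.3397


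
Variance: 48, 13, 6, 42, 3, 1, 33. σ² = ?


Mean = 20.8571
Squared deviations: 736.7347, 61.7347, 220.7347, 447.0204, 318.8776, 394.3061, 147.4490
Sum = 2326.8571
Variance = 2326.8571/7 = 332.4082

Variance = 332.4082


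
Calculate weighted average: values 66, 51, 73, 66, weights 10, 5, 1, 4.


Numerator = 66*10 + 51*5 + 73*1 + 66*4 = 1252
Denominator = 10 + 5 + 1 + 4 = 20
WM = 1252/20 = 62.6000

WM = 62.6000


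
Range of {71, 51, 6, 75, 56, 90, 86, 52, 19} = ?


Max = 90, Min = 6
Range = 90 - 6 = 84

Range = 84


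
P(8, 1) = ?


P(8,1) = 8!/7!
= 40320/5040
= 8

P(8,1) = 8


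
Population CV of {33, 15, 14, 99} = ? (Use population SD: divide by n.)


Mean = 40.2500
SD = 34.7518
CV = (34.7518/40.2500)*100 = 86.3399%

CV = 86.3399%


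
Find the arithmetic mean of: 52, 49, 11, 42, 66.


Sum = 52 + 49 + 11 + 42 + 66 = 220
n = 5
Mean = 220/5 = 44.0000

Mean = 44.0000


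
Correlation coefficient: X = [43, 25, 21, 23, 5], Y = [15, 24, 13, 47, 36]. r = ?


Mean X = 23.4000, Mean Y = 27.0000
SD X = 12.092973, SD Y = 12.884099
Cov = -76.000000
r = -76.000000/(12.092973*12.884099) = -0.4878

r = -0.4878


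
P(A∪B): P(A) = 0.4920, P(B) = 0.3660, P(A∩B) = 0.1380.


P(A∪B) = 0.4920 + 0.3660 - 0.1380
= 0.8580 - 0.1380
= 0.7200

P(A∪B) = 0.7200


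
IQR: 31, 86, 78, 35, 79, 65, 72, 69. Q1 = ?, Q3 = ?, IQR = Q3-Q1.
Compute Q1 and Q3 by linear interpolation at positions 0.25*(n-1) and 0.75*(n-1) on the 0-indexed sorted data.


Sorted: 31, 35, 65, 69, 72, 78, 79, 86
Q1 (25th %ile) = 57.5000
Q3 (75th %ile) = 78.2500
IQR = 78.2500 - 57.5000 = 20.7500

IQR = 20.7500


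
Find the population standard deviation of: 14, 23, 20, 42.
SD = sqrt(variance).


Mean = 24.7500
Variance = 109.6875
SD = sqrt(109.6875) = 10.4732

SD = 10.4732


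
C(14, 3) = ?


C(14,3) = 14!/(3! × 11!)
= 87178291200/(6 × 39916800)
= 364

C(14,3) = 364


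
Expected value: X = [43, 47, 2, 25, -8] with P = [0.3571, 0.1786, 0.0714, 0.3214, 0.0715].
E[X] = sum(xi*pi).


E[X] = 43*0.3571 + 47*0.1786 + 2*0.0714 + 25*0.3214 - 8*0.0715
= 15.3553 + 8.3942 + 0.1428 + 8.0350 - 0.5720
= 31.3553

E[X] = 31.3553


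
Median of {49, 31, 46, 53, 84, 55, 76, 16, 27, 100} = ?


Sorted: 16, 27, 31, 46, 49, 53, 55, 76, 84, 100
n = 10 (even)
Middle values: 49 and 53
Median = (49+53)/2 = 51.0000

Median = 51.0000


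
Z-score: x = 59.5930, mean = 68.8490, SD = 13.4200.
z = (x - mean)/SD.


z = (59.5930 - 68.8490)/13.4200
= -9.2560/13.4200
= -0.6897

z = -0.6897


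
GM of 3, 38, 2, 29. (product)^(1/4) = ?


Product = 3 × 38 × 2 × 29 = 6612
GM = 6612^(1/4) = 9.0174

GM = 9.0174


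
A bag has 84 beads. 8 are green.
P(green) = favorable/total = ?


P = 8/84 = 0.0952

P = 0.0952


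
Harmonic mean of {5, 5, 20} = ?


Sum of reciprocals = 1/5 + 1/5 + 1/20 = 0.450000
HM = 3/0.450000 = 6.6667

HM = 6.6667


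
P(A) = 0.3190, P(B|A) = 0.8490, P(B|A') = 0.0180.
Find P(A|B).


P(B) = P(B|A)*P(A) + P(B|A')*P(A')
= 0.8490*0.3190 + 0.0180*0.6810
= 0.270831 + 0.012258 = 0.283089
P(A|B) = 0.270831/0.283089 = 0.9567

P(A|B) = 0.9567


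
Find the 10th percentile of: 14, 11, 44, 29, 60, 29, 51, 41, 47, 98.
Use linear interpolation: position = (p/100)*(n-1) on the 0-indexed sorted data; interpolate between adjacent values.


Sorted: 11, 14, 29, 29, 41, 44, 47, 51, 60, 98
n = 10
Index = 10/100 * 9 = 0.9000
Lower = data[0] = 11, Upper = data[1] = 14
P10 = 11 + 0.9000*(3) = 13.7000

P10 = 13.7000


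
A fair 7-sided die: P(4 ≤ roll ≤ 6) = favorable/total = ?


Favorable outcomes (4 ≤ roll ≤ 6): 3
Total outcomes = 7
P = 3/7 = 0.4286

P = 0.4286


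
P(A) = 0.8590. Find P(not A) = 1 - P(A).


P(not A) = 1 - 0.8590 = 0.1410

P(not A) = 0.1410


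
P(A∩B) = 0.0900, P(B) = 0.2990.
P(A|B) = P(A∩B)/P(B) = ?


P(A|B) = 0.0900/0.2990 = 0.3010

P(A|B) = 0.3010


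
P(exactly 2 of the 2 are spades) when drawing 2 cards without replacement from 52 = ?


Hypergeometric: P(X=2) = C(13,2)·C(39,0) / C(52,2)
= 78 × 1 / 1326
= 78/1326 = 0.0588

P = 0.0588


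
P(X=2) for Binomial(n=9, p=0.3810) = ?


C(9,2) = 36
p^2 = 0.145161
(1-p)^7 = 0.034820
P = 36 * 0.145161 * 0.034820 = 0.1820

P(X=2) = 0.1820


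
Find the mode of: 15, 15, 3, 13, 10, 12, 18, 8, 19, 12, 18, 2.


Frequencies: 2:1, 3:1, 8:1, 10:1, 12:2, 13:1, 15:2, 18:2, 19:1
Max frequency = 2
Mode = 12, 15, 18

Mode = 12, 15, 18


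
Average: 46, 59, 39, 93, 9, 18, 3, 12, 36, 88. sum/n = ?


Sum = 46 + 59 + 39 + 93 + 9 + 18 + 3 + 12 + 36 + 88 = 403
n = 10
Mean = 403/10 = 40.3000

Mean = 40.3000


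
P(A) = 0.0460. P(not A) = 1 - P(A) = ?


P(not A) = 1 - 0.0460 = 0.9540

P(not A) = 0.9540


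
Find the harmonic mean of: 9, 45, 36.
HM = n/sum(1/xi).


Sum of reciprocals = 1/9 + 1/45 + 1/36 = 0.161111
HM = 3/0.161111 = 18.6207

HM = 18.6207


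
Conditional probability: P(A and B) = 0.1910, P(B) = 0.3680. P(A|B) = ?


P(A|B) = 0.1910/0.3680 = 0.5190

P(A|B) = 0.5190


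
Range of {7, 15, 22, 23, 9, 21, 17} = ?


Max = 23, Min = 7
Range = 23 - 7 = 16

Range = 16


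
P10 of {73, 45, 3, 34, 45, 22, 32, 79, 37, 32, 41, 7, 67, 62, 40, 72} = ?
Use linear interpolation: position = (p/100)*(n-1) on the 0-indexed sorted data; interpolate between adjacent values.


Sorted: 3, 7, 22, 32, 32, 34, 37, 40, 41, 45, 45, 62, 67, 72, 73, 79
n = 16
Index = 10/100 * 15 = 1.5000
Lower = data[1] = 7, Upper = data[2] = 22
P10 = 7 + 0.5000*(15) = 14.5000

P10 = 14.5000


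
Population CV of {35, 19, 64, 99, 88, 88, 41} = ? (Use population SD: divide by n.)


Mean = 62.0000
SD = 28.6456
CV = (28.6456/62.0000)*100 = 46.2026%

CV = 46.2026%


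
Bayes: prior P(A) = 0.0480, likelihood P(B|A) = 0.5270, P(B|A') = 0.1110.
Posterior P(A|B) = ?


P(B) = P(B|A)*P(A) + P(B|A')*P(A')
= 0.5270*0.0480 + 0.1110*0.9520
= 0.025296 + 0.105672 = 0.130968
P(A|B) = 0.025296/0.130968 = 0.1931

P(A|B) = 0.1931


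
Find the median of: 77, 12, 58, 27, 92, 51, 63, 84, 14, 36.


Sorted: 12, 14, 27, 36, 51, 58, 63, 77, 84, 92
n = 10 (even)
Middle values: 51 and 58
Median = (51+58)/2 = 54.5000

Median = 54.5000


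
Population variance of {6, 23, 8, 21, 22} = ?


Mean = 16.0000
Squared deviations: 100.0000, 49.0000, 64.0000, 25.0000, 36.0000
Sum = 274.0000
Variance = 274.0000/5 = 54.8000

Variance = 54.8000


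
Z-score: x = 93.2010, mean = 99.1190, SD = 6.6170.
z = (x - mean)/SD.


z = (93.2010 - 99.1190)/6.6170
= -5.9180/6.6170
= -0.8944

z = -0.8944


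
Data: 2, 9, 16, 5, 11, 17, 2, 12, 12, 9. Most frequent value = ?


Frequencies: 2:2, 5:1, 9:2, 11:1, 12:2, 16:1, 17:1
Max frequency = 2
Mode = 2, 9, 12

Mode = 2, 9, 12


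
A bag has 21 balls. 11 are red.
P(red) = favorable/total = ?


P = 11/21 = 0.5238

P = 0.5238


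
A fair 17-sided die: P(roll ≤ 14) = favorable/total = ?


Favorable outcomes (roll ≤ 14): 14
Total outcomes = 17
P = 14/17 = 0.8235

P = 0.8235


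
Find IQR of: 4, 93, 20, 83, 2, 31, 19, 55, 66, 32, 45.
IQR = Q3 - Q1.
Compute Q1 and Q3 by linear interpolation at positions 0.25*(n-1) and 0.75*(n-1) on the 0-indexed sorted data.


Sorted: 2, 4, 19, 20, 31, 32, 45, 55, 66, 83, 93
Q1 (25th %ile) = 19.5000
Q3 (75th %ile) = 60.5000
IQR = 60.5000 - 19.5000 = 41.0000

IQR = 41.0000


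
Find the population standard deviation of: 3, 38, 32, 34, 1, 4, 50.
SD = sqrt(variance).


Mean = 23.1429
Variance = 342.9796
SD = sqrt(342.9796) = 18.5197

SD = 18.5197


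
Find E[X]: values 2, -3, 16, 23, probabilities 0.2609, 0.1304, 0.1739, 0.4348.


E[X] = 2*0.2609 - 3*0.1304 + 16*0.1739 + 23*0.4348
= 0.5218 - 0.3912 + 2.7824 + 10.0004
= 12.9134

E[X] = 12.9134


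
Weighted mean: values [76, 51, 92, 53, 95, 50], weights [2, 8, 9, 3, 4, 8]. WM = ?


Numerator = 76*2 + 51*8 + 92*9 + 53*3 + 95*4 + 50*8 = 2327
Denominator = 2 + 8 + 9 + 3 + 4 + 8 = 34
WM = 2327/34 = 68.4412

WM = 68.4412


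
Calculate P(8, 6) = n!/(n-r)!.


P(8,6) = 8!/2!
= 40320/2
= 20160

P(8,6) = 20160


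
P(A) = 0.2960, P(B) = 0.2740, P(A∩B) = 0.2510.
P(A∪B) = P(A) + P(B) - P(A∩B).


P(A∪B) = 0.2960 + 0.2740 - 0.2510
= 0.5700 - 0.2510
= 0.3190

P(A∪B) = 0.3190


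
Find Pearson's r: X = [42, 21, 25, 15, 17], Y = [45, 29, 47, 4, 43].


Mean X = 24.0000, Mean Y = 33.6000
SD X = 9.633276, SD Y = 16.094720
Cov = 86.600000
r = 86.600000/(9.633276*16.094720) = 0.5585

r = 0.5585


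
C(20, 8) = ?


C(20,8) = 20!/(8! × 12!)
= 2432902008176640000/(40320 × 479001600)
= 125970

C(20,8) = 125970


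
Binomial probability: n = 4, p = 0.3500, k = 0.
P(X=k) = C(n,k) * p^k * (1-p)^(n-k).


C(4,0) = 1
p^0 = 1.000000
(1-p)^4 = 0.178506
P = 1 * 1.000000 * 0.178506 = 0.1785

P(X=0) = 0.1785


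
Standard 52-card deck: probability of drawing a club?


13 clubs in 52 cards
P = 13/52 = 0.2500

P = 0.2500


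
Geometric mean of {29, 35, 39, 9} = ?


Product = 29 × 35 × 39 × 9 = 356265
GM = 356265^(1/4) = 24.4311

GM = 24.4311


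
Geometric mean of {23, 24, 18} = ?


Product = 23 × 24 × 18 = 9936
GM = 9936^(1/3) = 21.4983

GM = 21.4983


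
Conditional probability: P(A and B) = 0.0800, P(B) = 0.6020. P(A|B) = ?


P(A|B) = 0.0800/0.6020 = 0.1329

P(A|B) = 0.1329


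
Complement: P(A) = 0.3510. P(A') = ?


P(not A) = 1 - 0.3510 = 0.6490

P(not A) = 0.6490


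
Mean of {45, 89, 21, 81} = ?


Sum = 45 + 89 + 21 + 81 = 236
n = 4
Mean = 236/4 = 59.0000

Mean = 59.0000


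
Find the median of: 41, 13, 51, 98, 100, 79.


Sorted: 13, 41, 51, 79, 98, 100
n = 6 (even)
Middle values: 51 and 79
Median = (51+79)/2 = 65.0000

Median = 65.0000


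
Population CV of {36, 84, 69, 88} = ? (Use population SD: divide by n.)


Mean = 69.2500
SD = 20.4619
CV = (20.4619/69.2500)*100 = 29.5478%

CV = 29.5478%


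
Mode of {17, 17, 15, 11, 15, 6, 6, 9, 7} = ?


Frequencies: 6:2, 7:1, 9:1, 11:1, 15:2, 17:2
Max frequency = 2
Mode = 6, 15, 17

Mode = 6, 15, 17


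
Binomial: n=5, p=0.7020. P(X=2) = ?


C(5,2) = 10
p^2 = 0.492804
(1-p)^3 = 0.026464
P = 10 * 0.492804 * 0.026464 = 0.1304

P(X=2) = 0.1304


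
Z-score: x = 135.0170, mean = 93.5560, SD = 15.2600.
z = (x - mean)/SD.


z = (135.0170 - 93.5560)/15.2600
= 41.4610/15.2600
= 2.7170

z = 2.7170


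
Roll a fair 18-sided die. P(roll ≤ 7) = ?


Favorable outcomes (roll ≤ 7): 7
Total outcomes = 18
P = 7/18 = 0.3889

P = 0.3889


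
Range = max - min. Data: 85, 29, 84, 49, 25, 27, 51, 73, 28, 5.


Max = 85, Min = 5
Range = 85 - 5 = 80

Range = 80


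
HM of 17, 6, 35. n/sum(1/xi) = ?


Sum of reciprocals = 1/17 + 1/6 + 1/35 = 0.254062
HM = 3/0.254062 = 11.8082

HM = 11.8082


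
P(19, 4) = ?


P(19,4) = 19!/15!
= 121645100408832000/1307674368000
= 93024

P(19,4) = 93024


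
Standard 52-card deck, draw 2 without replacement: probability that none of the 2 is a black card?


P(no black cards) = (26/52) × (25/51)
= 0.2451

P = 0.2451


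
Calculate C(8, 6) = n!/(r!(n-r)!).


C(8,6) = 8!/(6! × 2!)
= 40320/(720 × 2)
= 28

C(8,6) = 28


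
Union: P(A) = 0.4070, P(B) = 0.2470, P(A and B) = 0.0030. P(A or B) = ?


P(A∪B) = 0.4070 + 0.2470 - 0.0030
= 0.6540 - 0.0030
= 0.6510

P(A∪B) = 0.6510


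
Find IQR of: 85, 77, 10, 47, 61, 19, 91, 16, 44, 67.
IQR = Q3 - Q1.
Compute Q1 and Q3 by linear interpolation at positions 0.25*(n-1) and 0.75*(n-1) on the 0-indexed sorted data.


Sorted: 10, 16, 19, 44, 47, 61, 67, 77, 85, 91
Q1 (25th %ile) = 25.2500
Q3 (75th %ile) = 74.5000
IQR = 74.5000 - 25.2500 = 49.2500

IQR = 49.2500


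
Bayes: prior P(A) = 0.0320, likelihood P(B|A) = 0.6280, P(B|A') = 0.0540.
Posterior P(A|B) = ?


P(B) = P(B|A)*P(A) + P(B|A')*P(A')
= 0.6280*0.0320 + 0.0540*0.9680
= 0.020096 + 0.052272 = 0.072368
P(A|B) = 0.020096/0.072368 = 0.2777

P(A|B) = 0.2777


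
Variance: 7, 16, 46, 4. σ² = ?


Mean = 18.2500
Squared deviations: 126.5625, 5.0625, 770.0625, 203.0625
Sum = 1104.7500
Variance = 1104.7500/4 = 276.1875

Variance = 276.1875


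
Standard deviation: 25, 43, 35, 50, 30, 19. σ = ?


Mean = 33.6667
Variance = 109.8889
SD = sqrt(109.8889) = 10.4828

SD = 10.4828
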